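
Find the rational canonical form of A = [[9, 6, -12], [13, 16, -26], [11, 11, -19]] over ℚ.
The invariant factors of A (the non-unit diagonal entries of the Smith normal form of xI - A over ℚ[x]) are x - 3, x(x - 3), each dividing the next. The characteristic polynomial is their product, x(x - 3)^2.

The rational canonical form is the block-diagonal matrix of companion matrices C(f_i):
R = [[3, 0, 0], [0, 0, 0], [0, 1, 3]].

R = [[3, 0, 0], [0, 0, 0], [0, 1, 3]]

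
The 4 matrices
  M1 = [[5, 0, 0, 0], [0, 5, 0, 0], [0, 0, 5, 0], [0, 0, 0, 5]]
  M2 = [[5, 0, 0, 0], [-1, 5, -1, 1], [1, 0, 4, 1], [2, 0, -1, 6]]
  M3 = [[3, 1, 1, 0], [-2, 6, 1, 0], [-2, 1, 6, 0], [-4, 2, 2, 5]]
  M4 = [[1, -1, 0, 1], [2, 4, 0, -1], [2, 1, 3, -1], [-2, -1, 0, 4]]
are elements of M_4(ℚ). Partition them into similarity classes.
4 classes: {M1}, {M2}, {M3}, {M4}

Characteristic polynomials: χ_{M1} = (x - 5)^4, χ_{M2} = (x - 5)^4, χ_{M3} = (x - 5)^4, χ_{M4} = (x - 3)^4.

{M1}: invariant factors x - 5, x - 5, x - 5, x - 5.

{M2}: invariant factors x - 5, (x - 5)^3.

{M3}: invariant factors x - 5, x - 5, (x - 5)^2.

{M4}: invariant factors x - 3, x - 3, (x - 3)^2.

Matrices are similar if and only if their invariant-factor lists agree; the partition into similarity classes is {M1}, {M2}, {M3}, {M4}.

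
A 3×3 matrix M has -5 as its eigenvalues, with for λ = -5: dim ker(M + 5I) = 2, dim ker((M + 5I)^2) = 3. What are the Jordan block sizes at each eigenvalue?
Jordan blocks: (-5, 2), (-5, 1)

λ = -5: successive nullity increments [2, 1] count blocks of size ≥ k; block sizes are [2, 1].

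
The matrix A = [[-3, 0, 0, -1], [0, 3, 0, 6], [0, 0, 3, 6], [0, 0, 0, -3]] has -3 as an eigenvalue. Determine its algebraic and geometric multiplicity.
algebraic multiplicity 2, geometric multiplicity 1

The characteristic polynomial is (x - 3)^2(x + 3)^2, so the factor x + 3 appears with exponent 2: the algebraic multiplicity is 2.

rank(A + 3I) = 3, so the eigenspace has dimension 4 - 3 = 1: the geometric multiplicity is 1.

Since 1 < 2, A is not diagonalizable.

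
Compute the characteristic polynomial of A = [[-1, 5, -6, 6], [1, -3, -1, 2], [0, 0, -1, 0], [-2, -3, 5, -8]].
χ_A(x) = (x + 1)(x + 4)^3

xI - A = [[x + 1, -5, 6, -6], [-1, x + 3, 1, -2], [0, 0, x + 1, 0], [2, 3, -5, x + 8]].

Expanding det(xI - A) along the first row:
det(xI - A) = + (x + 1)·det([[x + 3, 1, -2], [0, x + 1, 0], [3, -5, x + 8]]) - (-5)·det([[-1, 1, -2], [0, x + 1, 0], [2, -5, x + 8]]) + (6)·det([[-1, x + 3, -2], [0, 0, 0], [2, 3, x + 8]]) - (-6)·det([[-1, x + 3, 1], [0, 0, x + 1], [2, 3, -5]]).

Evaluating gives χ_A(x) = x^4 + 13x^3 + 60x^2 + 112x + 64 = (x + 1)(x + 4)^3.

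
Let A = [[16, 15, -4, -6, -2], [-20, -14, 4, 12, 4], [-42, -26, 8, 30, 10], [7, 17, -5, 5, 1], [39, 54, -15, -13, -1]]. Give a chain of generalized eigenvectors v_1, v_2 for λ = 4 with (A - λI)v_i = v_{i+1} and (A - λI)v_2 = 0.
v_1 = [[0, 0, 0, 0, 1]]^T, v_2 = [[-2, 4, 10, 1, -5]]^T

We seek v_1 ∈ ker((A - 4I)^2) \ ker(A - 4I), then set v_{i+1} = (A - 4I) v_i.

One such chain is v_1 = [[0, 0, 0, 0, 1]]^T, v_2 = [[-2, 4, 10, 1, -5]]^T. Check: (A - 4I) v_2 = [[0, 0, 0, 0, 0]]^T = 0.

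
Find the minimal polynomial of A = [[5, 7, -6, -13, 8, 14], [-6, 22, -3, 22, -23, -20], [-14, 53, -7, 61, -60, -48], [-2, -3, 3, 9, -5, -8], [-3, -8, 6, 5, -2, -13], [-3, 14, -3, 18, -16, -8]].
m_A(x) = (x - 5)^2(x - 2)(x - 1)^2

The characteristic polynomial factors as (x - 5)^3(x - 2)(x - 1)^2. The minimal polynomial is ∏(x - λ)^{k_λ} where k_λ is the size of the largest Jordan block at λ.

For λ = 1: rank(A - I) = 5, and the largest Jordan block has size 2 (the smallest k with rank((A - I)^k) = rank((A - I)^(k+1))).
For λ = 2: rank(A - 2I) = 5, and the largest Jordan block has size 1 (the smallest k with rank((A - 2I)^k) = rank((A - 2I)^(k+1))).
For λ = 5: rank(A - 5I) = 4, and the largest Jordan block has size 2 (the smallest k with rank((A - 5I)^k) = rank((A - 5I)^(k+1))).

So m_A(x) = (x - 5)^2(x - 2)(x - 1)^2.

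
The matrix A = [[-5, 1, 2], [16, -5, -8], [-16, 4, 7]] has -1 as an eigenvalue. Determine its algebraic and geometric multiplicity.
The characteristic polynomial is (x + 1)^3, so the factor x + 1 appears with exponent 3: the algebraic multiplicity is 3.

rank(A + I) = 1, so the eigenspace has dimension 3 - 1 = 2: the geometric multiplicity is 2.

Since 2 < 3, A is not diagonalizable.

algebraic multiplicity 3, geometric multiplicity 2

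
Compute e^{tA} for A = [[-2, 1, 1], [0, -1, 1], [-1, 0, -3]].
e^{tA} = [[(2 - t^2)*e^{-2*t}/2, t*(t + 2)*e^{-2*t}/2, t*e^{-2*t}], [-t^2*e^{-2*t}/2, (t^2/2 + t + 1)*e^{-2*t}, t*e^{-2*t}], [t*(t - 2)*e^{-2*t}/2, -t^2*e^{-2*t}/2, (1 - t)*e^{-2*t}]]

A has Jordan form J = [[-2, 1, 0], [0, -2, 1], [0, 0, -2]] with A = PJP^{-1}, so e^{tA} = P e^{tJ} P^{-1}.

For a Jordan block J_k(λ), e^{tJ_k(λ)} = e^{λt} · (I + tN + t^2 N^2/2! + ... + t^{k-1} N^{k-1}/(k-1)!) where N is the nilpotent superdiagonal part.

Assembling the blocks and conjugating back gives the entries of e^{tA} as shown above.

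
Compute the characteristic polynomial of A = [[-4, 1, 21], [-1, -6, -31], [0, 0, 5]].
χ_A(x) = (x - 5)(x + 5)^2

xI - A = [[x + 4, -1, -21], [1, x + 6, 31], [0, 0, x - 5]].

Expanding det(xI - A) along the first row:
det(xI - A) = + (x + 4)·det([[x + 6, 31], [0, x - 5]]) - (-1)·det([[1, 31], [0, x - 5]]) + (-21)·det([[1, x + 6], [0, 0]]).

Evaluating gives χ_A(x) = x^3 + 5x^2 - 25x - 125 = (x - 5)(x + 5)^2.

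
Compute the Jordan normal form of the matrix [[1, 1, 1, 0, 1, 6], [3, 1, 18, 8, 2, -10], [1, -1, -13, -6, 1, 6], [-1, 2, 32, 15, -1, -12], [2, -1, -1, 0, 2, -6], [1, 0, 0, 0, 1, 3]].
The characteristic polynomial is det(xI - A) = x^3(x - 3)^3, so the eigenvalues are 0 (algebraic multiplicity 3), 3 (algebraic multiplicity 3).

For λ = 0: rank(A) = 5, rank(A^2) = 4, rank(A^3) = 3. The eigenspace has dimension 6 - 5 = 1, so there is 1 Jordan block; the rank sequence gives block sizes [3].

For λ = 3: rank(A - 3I) = 4, rank((A - 3I)^2) = 3. The eigenspace has dimension 6 - 4 = 2, so there are 2 Jordan blocks; the rank sequence gives block sizes [2, 1].

Assembling the blocks gives the Jordan form J above.

J = [[0, 1, 0, 0, 0, 0], [0, 0, 1, 0, 0, 0], [0, 0, 0, 0, 0, 0], [0, 0, 0, 3, 1, 0], [0, 0, 0, 0, 3, 0], [0, 0, 0, 0, 0, 3]]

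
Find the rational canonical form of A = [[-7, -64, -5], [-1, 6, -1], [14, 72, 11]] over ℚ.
R = [[0, 0, 6], [1, 0, -25], [0, 1, 10]]

The invariant factors of A (the non-unit diagonal entries of the Smith normal form of xI - A over ℚ[x]) are (x - 6)(x^2 - 4x + 1), each dividing the next. The characteristic polynomial is their product, (x - 6)(x^2 - 4x + 1).

The rational canonical form is the block-diagonal matrix of companion matrices C(f_i):
R = [[0, 0, 6], [1, 0, -25], [0, 1, 10]].

Note the characteristic polynomial does not split into linear factors over ℚ, so A has no Jordan form over ℚ; the rational canonical form exists over any field.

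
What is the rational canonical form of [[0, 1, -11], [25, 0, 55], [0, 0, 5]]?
The invariant factors of A (the non-unit diagonal entries of the Smith normal form of xI - A over ℚ[x]) are x - 5, (x - 5)(x + 5), each dividing the next. The characteristic polynomial is their product, (x - 5)^2(x + 5).

The rational canonical form is the block-diagonal matrix of companion matrices C(f_i):
R = [[5, 0, 0], [0, 0, 25], [0, 1, 0]].

R = [[5, 0, 0], [0, 0, 25], [0, 1, 0]]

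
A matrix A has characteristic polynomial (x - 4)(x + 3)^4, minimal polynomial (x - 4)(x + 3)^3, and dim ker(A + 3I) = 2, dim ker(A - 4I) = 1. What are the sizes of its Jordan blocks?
λ = -3: algebraic multiplicity 4 (exponent in χ_A), largest block size 3 (exponent in m_A), 2 blocks (geometric multiplicity). These force block sizes [3, 1].
λ = 4: algebraic multiplicity 1 (exponent in χ_A), largest block size 1 (exponent in m_A), 1 block (geometric multiplicity). This forces block sizes [1].

Jordan blocks: (-3, 3), (-3, 1), (4, 1)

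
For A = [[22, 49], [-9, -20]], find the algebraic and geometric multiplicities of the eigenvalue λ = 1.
The characteristic polynomial is (x - 1)^2, so the factor x - 1 appears with exponent 2: the algebraic multiplicity is 2.

rank(A - I) = 1, so the eigenspace has dimension 2 - 1 = 1: the geometric multiplicity is 1.

Since 1 < 2, A is not diagonalizable.

algebraic multiplicity 2, geometric multiplicity 1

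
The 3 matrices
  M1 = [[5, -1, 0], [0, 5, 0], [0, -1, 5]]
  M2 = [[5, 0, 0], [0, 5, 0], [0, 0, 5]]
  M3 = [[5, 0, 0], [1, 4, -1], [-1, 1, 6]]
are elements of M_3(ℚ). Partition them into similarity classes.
Characteristic polynomials: χ_{M1} = (x - 5)^3, χ_{M2} = (x - 5)^3, χ_{M3} = (x - 5)^3.

{M1, M3}: invariant factors x - 5, (x - 5)^2.

{M2}: invariant factors x - 5, x - 5, x - 5.

Matrices are similar if and only if their invariant-factor lists agree; the partition into similarity classes is {M1, M3}, {M2}.

2 classes: {M1, M3}, {M2}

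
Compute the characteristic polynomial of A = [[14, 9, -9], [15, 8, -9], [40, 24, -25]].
χ_A(x) = (x + 1)^3

xI - A = [[x - 14, -9, 9], [-15, x - 8, 9], [-40, -24, x + 25]].

Expanding det(xI - A) along the first row:
det(xI - A) = + (x - 14)·det([[x - 8, 9], [-24, x + 25]]) - (-9)·det([[-15, 9], [-40, x + 25]]) + (9)·det([[-15, x - 8], [-40, -24]]).

Evaluating gives χ_A(x) = x^3 + 3x^2 + 3x + 1 = (x + 1)^3.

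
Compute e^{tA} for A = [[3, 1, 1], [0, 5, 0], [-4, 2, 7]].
A has Jordan form J = [[5, 1, 0], [0, 5, 0], [0, 0, 5]] with A = PJP^{-1}, so e^{tA} = P e^{tJ} P^{-1}.

For a Jordan block J_k(λ), e^{tJ_k(λ)} = e^{λt} · (I + tN + t^2 N^2/2! + ... + t^{k-1} N^{k-1}/(k-1)!) where N is the nilpotent superdiagonal part.

Assembling the blocks and conjugating back gives the entries of e^{tA} as shown above.

e^{tA} = [[(1 - 2*t)*e^{5*t}, t*e^{5*t}, t*e^{5*t}], [0, e^{5*t}, 0], [-4*t*e^{5*t}, 2*t*e^{5*t}, (2*t + 1)*e^{5*t}]]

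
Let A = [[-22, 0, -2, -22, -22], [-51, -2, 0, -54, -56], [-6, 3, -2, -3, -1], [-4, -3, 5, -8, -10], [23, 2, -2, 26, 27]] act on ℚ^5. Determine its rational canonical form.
R = [[0, 0, 0, 0, -40], [1, 0, 0, 0, -38], [0, 1, 0, 0, -11], [0, 0, 1, 0, -11], [0, 0, 0, 1, -7]]

The invariant factors of A (the non-unit diagonal entries of the Smith normal form of xI - A over ℚ[x]) are (x + 2)(x + 5)(x^3 + x + 4), each dividing the next. The characteristic polynomial is their product, (x + 2)(x + 5)(x^3 + x + 4).

The rational canonical form is the block-diagonal matrix of companion matrices C(f_i):
R = [[0, 0, 0, 0, -40], [1, 0, 0, 0, -38], [0, 1, 0, 0, -11], [0, 0, 1, 0, -11], [0, 0, 0, 1, -7]].

Note the characteristic polynomial does not split into linear factors over ℚ, so A has no Jordan form over ℚ; the rational canonical form exists over any field.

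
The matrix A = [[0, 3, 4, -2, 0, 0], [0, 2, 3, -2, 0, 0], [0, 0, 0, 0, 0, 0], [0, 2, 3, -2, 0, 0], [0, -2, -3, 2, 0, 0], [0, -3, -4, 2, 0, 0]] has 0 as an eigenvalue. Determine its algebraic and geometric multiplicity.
The characteristic polynomial is x^6, so the factor x appears with exponent 6: the algebraic multiplicity is 6.

rank(A) = 2, so the eigenspace has dimension 6 - 2 = 4: the geometric multiplicity is 4.

Since 4 < 6, A is not diagonalizable.

algebraic multiplicity 6, geometric multiplicity 4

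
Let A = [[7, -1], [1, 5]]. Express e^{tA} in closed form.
e^{tA} = [[(t + 1)*e^{6*t}, -t*e^{6*t}], [t*e^{6*t}, (1 - t)*e^{6*t}]]

A has Jordan form J = [[6, 1], [0, 6]] with A = PJP^{-1}, so e^{tA} = P e^{tJ} P^{-1}.

For a Jordan block J_k(λ), e^{tJ_k(λ)} = e^{λt} · (I + tN + t^2 N^2/2! + ... + t^{k-1} N^{k-1}/(k-1)!) where N is the nilpotent superdiagonal part.

Assembling the blocks and conjugating back gives the entries of e^{tA} as shown above.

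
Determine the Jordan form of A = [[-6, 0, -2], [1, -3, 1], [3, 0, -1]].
The characteristic polynomial is det(xI - A) = (x + 3)^2(x + 4), so the eigenvalues are -4 (algebraic multiplicity 1), -3 (algebraic multiplicity 2).

For λ = -4: algebraic multiplicity 1 gives one 1×1 block.

For λ = -3: rank(A + 3I) = 2, rank((A + 3I)^2) = 1. The eigenspace has dimension 3 - 2 = 1, so there is 1 Jordan block; the rank sequence gives block sizes [2].

Assembling the blocks gives the Jordan form J above.

J = [[-4, 0, 0], [0, -3, 1], [0, 0, -3]]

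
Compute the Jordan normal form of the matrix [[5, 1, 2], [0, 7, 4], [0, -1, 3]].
The characteristic polynomial is det(xI - A) = (x - 5)^3, so the eigenvalues are 5 (algebraic multiplicity 3).

For λ = 5: rank(A - 5I) = 1, rank((A - 5I)^2) = 0. The eigenspace has dimension 3 - 1 = 2, so there are 2 Jordan blocks; the rank sequence gives block sizes [2, 1].

Assembling the blocks gives the Jordan form J above.

J = [[5, 1, 0], [0, 5, 0], [0, 0, 5]]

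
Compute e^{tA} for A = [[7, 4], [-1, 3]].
A has Jordan form J = [[5, 1], [0, 5]] with A = PJP^{-1}, so e^{tA} = P e^{tJ} P^{-1}.

For a Jordan block J_k(λ), e^{tJ_k(λ)} = e^{λt} · (I + tN + t^2 N^2/2! + ... + t^{k-1} N^{k-1}/(k-1)!) where N is the nilpotent superdiagonal part.

Assembling the blocks and conjugating back gives the entries of e^{tA} as shown above.

e^{tA} = [[(2*t + 1)*e^{5*t}, 4*t*e^{5*t}], [-t*e^{5*t}, (1 - 2*t)*e^{5*t}]]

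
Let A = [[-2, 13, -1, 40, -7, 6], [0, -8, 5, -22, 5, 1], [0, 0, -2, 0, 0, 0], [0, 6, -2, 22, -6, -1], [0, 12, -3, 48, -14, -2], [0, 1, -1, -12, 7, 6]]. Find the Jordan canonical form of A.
The characteristic polynomial is det(xI - A) = (x - 5)^2(x + 2)^4, so the eigenvalues are -2 (algebraic multiplicity 4), 5 (algebraic multiplicity 2).

For λ = -2: rank(A + 2I) = 4, rank((A + 2I)^2) = 3, rank((A + 2I)^3) = 2. The eigenspace has dimension 6 - 4 = 2, so there are 2 Jordan blocks; the rank sequence gives block sizes [3, 1].

For λ = 5: rank(A - 5I) = 5, rank((A - 5I)^2) = 4. The eigenspace has dimension 6 - 5 = 1, so there is 1 Jordan block; the rank sequence gives block sizes [2].

Assembling the blocks gives the Jordan form J above.

J = [[-2, 1, 0, 0, 0, 0], [0, -2, 1, 0, 0, 0], [0, 0, -2, 0, 0, 0], [0, 0, 0, -2, 0, 0], [0, 0, 0, 0, 5, 1], [0, 0, 0, 0, 0, 5]]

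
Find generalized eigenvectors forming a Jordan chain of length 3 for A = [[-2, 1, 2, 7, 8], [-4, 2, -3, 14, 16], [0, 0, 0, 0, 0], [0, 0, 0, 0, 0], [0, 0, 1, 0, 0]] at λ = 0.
We seek v_1 ∈ ker(A^3) \ ker(A^2), then set v_{i+1} = A v_i.

One such chain is v_1 = [[0, 0, 1, 0, 0]]^T, v_2 = [[2, -3, 0, 0, 1]]^T, v_3 = [[1, 2, 0, 0, 0]]^T. Check: A v_3 = [[0, 0, 0, 0, 0]]^T = 0.

v_1 = [[0, 0, 1, 0, 0]]^T, v_2 = [[2, -3, 0, 0, 1]]^T, v_3 = [[1, 2, 0, 0, 0]]^T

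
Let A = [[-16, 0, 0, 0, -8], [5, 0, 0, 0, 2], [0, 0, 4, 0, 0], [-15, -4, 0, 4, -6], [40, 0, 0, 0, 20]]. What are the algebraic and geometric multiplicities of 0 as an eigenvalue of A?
The characteristic polynomial is x^2(x - 4)^3, so the factor x appears with exponent 2: the algebraic multiplicity is 2.

rank(A) = 4, so the eigenspace has dimension 5 - 4 = 1: the geometric multiplicity is 1.

Since 1 < 2, A is not diagonalizable.

algebraic multiplicity 2, geometric multiplicity 1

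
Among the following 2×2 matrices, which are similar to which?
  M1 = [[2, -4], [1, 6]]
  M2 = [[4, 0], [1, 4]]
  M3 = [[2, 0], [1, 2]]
2 classes: {M1, M2}, {M3}

Characteristic polynomials: χ_{M1} = (x - 4)^2, χ_{M2} = (x - 4)^2, χ_{M3} = (x - 2)^2.

{M1, M2}: invariant factors (x - 4)^2.

{M3}: invariant factors (x - 2)^2.

Matrices are similar if and only if their invariant-factor lists agree; the partition into similarity classes is {M1, M2}, {M3}.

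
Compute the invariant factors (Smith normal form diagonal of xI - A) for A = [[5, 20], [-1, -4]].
The Jordan structure of A has elementary divisors x, (x - 1). Arranging the block sizes at each eigenvalue in decreasing order and taking row products gives the invariant factors.

Invariant factors (smallest first, each dividing the next): x(x - 1).

Check: the last factor x(x - 1) is the minimal polynomial, and the product x(x - 1) is the characteristic polynomial.

x(x - 1)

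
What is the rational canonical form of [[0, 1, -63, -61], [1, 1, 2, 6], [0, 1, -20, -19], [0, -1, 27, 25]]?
R = [[0, 0, 0, -36], [1, 0, 0, 36], [0, 1, 0, -21], [0, 0, 1, 6]]

The invariant factors of A (the non-unit diagonal entries of the Smith normal form of xI - A over ℚ[x]) are (x^2 - 3x + 6)^2, each dividing the next. The characteristic polynomial is their product, (x^2 - 3x + 6)^2.

The rational canonical form is the block-diagonal matrix of companion matrices C(f_i):
R = [[0, 0, 0, -36], [1, 0, 0, 36], [0, 1, 0, -21], [0, 0, 1, 6]].

Note the characteristic polynomial does not split into linear factors over ℚ, so A has no Jordan form over ℚ; the rational canonical form exists over any field.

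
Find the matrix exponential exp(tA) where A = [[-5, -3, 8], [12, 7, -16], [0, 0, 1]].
A has Jordan form J = [[1, 1, 0], [0, 1, 0], [0, 0, 1]] with A = PJP^{-1}, so e^{tA} = P e^{tJ} P^{-1}.

For a Jordan block J_k(λ), e^{tJ_k(λ)} = e^{λt} · (I + tN + t^2 N^2/2! + ... + t^{k-1} N^{k-1}/(k-1)!) where N is the nilpotent superdiagonal part.

Assembling the blocks and conjugating back gives the entries of e^{tA} as shown above.

e^{tA} = [[(1 - 6*t)*e^{t}, -3*t*e^{t}, 8*t*e^{t}], [12*t*e^{t}, (6*t + 1)*e^{t}, -16*t*e^{t}], [0, 0, e^{t}]]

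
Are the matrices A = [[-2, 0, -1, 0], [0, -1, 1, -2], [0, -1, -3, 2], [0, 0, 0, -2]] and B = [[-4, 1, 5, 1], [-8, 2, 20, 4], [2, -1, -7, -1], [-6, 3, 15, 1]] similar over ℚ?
No.

Both have characteristic polynomial (x + 2)^4, but the minimal polynomial of A is (x + 2)^3 while the minimal polynomial of B is (x + 2)^2. The minimal polynomial is a similarity invariant, so A and B are not similar.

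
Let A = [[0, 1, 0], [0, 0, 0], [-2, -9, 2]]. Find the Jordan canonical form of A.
J = [[0, 1, 0], [0, 0, 0], [0, 0, 2]]

The characteristic polynomial is det(xI - A) = x^2(x - 2), so the eigenvalues are 0 (algebraic multiplicity 2), 2 (algebraic multiplicity 1).

For λ = 0: rank(A) = 2, rank(A^2) = 1. The eigenspace has dimension 3 - 2 = 1, so there is 1 Jordan block; the rank sequence gives block sizes [2].

For λ = 2: algebraic multiplicity 1 gives one 1×1 block.

Assembling the blocks gives the Jordan form J above.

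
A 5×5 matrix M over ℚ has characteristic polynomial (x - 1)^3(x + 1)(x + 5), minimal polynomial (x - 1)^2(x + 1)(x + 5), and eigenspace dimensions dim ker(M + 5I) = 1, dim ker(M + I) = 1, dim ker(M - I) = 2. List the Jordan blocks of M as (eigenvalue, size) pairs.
Jordan blocks: (-5, 1), (-1, 1), (1, 2), (1, 1)

λ = -5: algebraic multiplicity 1 (exponent in χ_M), largest block size 1 (exponent in m_M), 1 block (geometric multiplicity). This forces block sizes [1].
λ = -1: algebraic multiplicity 1 (exponent in χ_M), largest block size 1 (exponent in m_M), 1 block (geometric multiplicity). This forces block sizes [1].
λ = 1: algebraic multiplicity 3 (exponent in χ_M), largest block size 2 (exponent in m_M), 2 blocks (geometric multiplicity). These force block sizes [2, 1].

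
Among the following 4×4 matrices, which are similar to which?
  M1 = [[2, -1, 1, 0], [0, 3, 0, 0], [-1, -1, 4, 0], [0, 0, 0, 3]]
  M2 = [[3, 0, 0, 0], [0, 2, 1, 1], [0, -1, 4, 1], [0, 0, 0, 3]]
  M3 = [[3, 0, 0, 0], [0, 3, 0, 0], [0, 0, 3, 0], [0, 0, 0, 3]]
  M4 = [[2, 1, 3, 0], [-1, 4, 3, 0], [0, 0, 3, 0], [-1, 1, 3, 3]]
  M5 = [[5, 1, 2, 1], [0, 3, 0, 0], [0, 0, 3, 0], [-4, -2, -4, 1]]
Characteristic polynomials: χ_{M1} = (x - 3)^4, χ_{M2} = (x - 3)^4, χ_{M3} = (x - 3)^4, χ_{M4} = (x - 3)^4, χ_{M5} = (x - 3)^4.

{M1, M2, M4, M5}: invariant factors x - 3, x - 3, (x - 3)^2.

{M3}: invariant factors x - 3, x - 3, x - 3, x - 3.

Matrices are similar if and only if their invariant-factor lists agree; the partition into similarity classes is {M1, M2, M4, M5}, {M3}.

2 classes: {M1, M2, M4, M5}, {M3}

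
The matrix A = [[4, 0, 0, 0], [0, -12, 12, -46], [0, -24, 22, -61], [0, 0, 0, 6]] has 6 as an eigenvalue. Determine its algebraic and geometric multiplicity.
algebraic multiplicity 2, geometric multiplicity 1

The characteristic polynomial is (x - 6)^2(x - 4)^2, so the factor x - 6 appears with exponent 2: the algebraic multiplicity is 2.

rank(A - 6I) = 3, so the eigenspace has dimension 4 - 3 = 1: the geometric multiplicity is 1.

Since 1 < 2, A is not diagonalizable.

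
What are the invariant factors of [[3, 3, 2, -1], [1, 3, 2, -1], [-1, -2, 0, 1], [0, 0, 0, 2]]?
x - 2, (x - 2)^3

The Jordan structure of A has elementary divisors (x - 2)^3, (x - 2). Arranging the block sizes at each eigenvalue in decreasing order and taking row products gives the invariant factors.

Invariant factors (smallest first, each dividing the next): x - 2, (x - 2)^3.

Check: the last factor (x - 2)^3 is the minimal polynomial, and the product (x - 2)^4 is the characteristic polynomial.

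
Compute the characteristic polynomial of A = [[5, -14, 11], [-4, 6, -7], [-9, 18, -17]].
χ_A(x) = (x + 2)^3

xI - A = [[x - 5, 14, -11], [4, x - 6, 7], [9, -18, x + 17]].

Expanding det(xI - A) along the first row:
det(xI - A) = + (x - 5)·det([[x - 6, 7], [-18, x + 17]]) - (14)·det([[4, 7], [9, x + 17]]) + (-11)·det([[4, x - 6], [9, -18]]).

Evaluating gives χ_A(x) = x^3 + 6x^2 + 12x + 8 = (x + 2)^3.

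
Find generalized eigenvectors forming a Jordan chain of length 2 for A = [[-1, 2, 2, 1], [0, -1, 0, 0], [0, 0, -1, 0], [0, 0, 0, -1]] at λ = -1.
v_1 = [[-1, 1, 1, -3]]^T, v_2 = [[1, 0, 0, 0]]^T

We seek v_1 ∈ ker((A + I)^2) \ ker(A + I), then set v_{i+1} = (A + I) v_i.

One such chain is v_1 = [[-1, 1, 1, -3]]^T, v_2 = [[1, 0, 0, 0]]^T. Check: (A + I) v_2 = [[0, 0, 0, 0]]^T = 0.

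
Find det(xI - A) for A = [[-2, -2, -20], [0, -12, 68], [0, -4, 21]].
χ_A(x) = (x - 5)(x - 4)(x + 2)

xI - A = [[x + 2, 2, 20], [0, x + 12, -68], [0, 4, x - 21]].

Expanding det(xI - A) along the first row:
det(xI - A) = + (x + 2)·det([[x + 12, -68], [4, x - 21]]) - (2)·det([[0, -68], [0, x - 21]]) + (20)·det([[0, x + 12], [0, 4]]).

Evaluating gives χ_A(x) = x^3 - 7x^2 + 2x + 40 = (x - 5)(x - 4)(x + 2).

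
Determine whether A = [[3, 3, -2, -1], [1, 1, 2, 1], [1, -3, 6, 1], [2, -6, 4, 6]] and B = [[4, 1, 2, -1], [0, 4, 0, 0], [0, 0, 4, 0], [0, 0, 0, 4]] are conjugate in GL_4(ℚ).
Yes.

Two matrices over a field are similar if and only if they have the same invariant factors.

Both A and B have characteristic polynomial (x - 4)^4 and minimal polynomial (x - 4)^2. Computing further, both have invariant factors x - 4, x - 4, (x - 4)^2. Hence A and B are similar.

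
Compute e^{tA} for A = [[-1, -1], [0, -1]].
e^{tA} = [[e^{-t}, -t*e^{-t}], [0, e^{-t}]]

A has Jordan form J = [[-1, 1], [0, -1]] with A = PJP^{-1}, so e^{tA} = P e^{tJ} P^{-1}.

For a Jordan block J_k(λ), e^{tJ_k(λ)} = e^{λt} · (I + tN + t^2 N^2/2! + ... + t^{k-1} N^{k-1}/(k-1)!) where N is the nilpotent superdiagonal part.

Assembling the blocks and conjugating back gives the entries of e^{tA} as shown above.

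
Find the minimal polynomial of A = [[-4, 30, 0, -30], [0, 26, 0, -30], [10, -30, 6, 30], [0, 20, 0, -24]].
m_A(x) = (x - 6)(x + 4)

The characteristic polynomial factors as (x - 6)^2(x + 4)^2. The minimal polynomial is ∏(x - λ)^{k_λ} where k_λ is the size of the largest Jordan block at λ.

For λ = -4: rank(A + 4I) = 2, and the largest Jordan block has size 1 (the smallest k with rank((A + 4I)^k) = rank((A + 4I)^(k+1))).
For λ = 6: rank(A - 6I) = 2, and the largest Jordan block has size 1 (the smallest k with rank((A - 6I)^k) = rank((A - 6I)^(k+1))).

So m_A(x) = (x - 6)(x + 4).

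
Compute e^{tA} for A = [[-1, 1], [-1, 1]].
e^{tA} = [[1 - t, t], [-t, t + 1]]

A has Jordan form J = [[0, 1], [0, 0]] with A = PJP^{-1}, so e^{tA} = P e^{tJ} P^{-1}.

For a Jordan block J_k(λ), e^{tJ_k(λ)} = e^{λt} · (I + tN + t^2 N^2/2! + ... + t^{k-1} N^{k-1}/(k-1)!) where N is the nilpotent superdiagonal part.

Assembling the blocks and conjugating back gives the entries of e^{tA} as shown above.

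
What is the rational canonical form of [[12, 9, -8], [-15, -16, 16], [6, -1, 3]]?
The invariant factors of A (the non-unit diagonal entries of the Smith normal form of xI - A over ℚ[x]) are (x - 1)^2(x + 3), each dividing the next. The characteristic polynomial is their product, (x - 1)^2(x + 3).

The rational canonical form is the block-diagonal matrix of companion matrices C(f_i):
R = [[0, 0, -3], [1, 0, 5], [0, 1, -1]].

R = [[0, 0, -3], [1, 0, 5], [0, 1, -1]]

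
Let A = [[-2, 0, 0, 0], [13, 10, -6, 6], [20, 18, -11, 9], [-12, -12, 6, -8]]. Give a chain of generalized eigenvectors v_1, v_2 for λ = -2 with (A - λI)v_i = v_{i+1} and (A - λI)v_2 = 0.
v_1 = [[1, -3, -1, 3]]^T, v_2 = [[0, 1, 2, 0]]^T

We seek v_1 ∈ ker((A + 2I)^2) \ ker(A + 2I), then set v_{i+1} = (A + 2I) v_i.

One such chain is v_1 = [[1, -3, -1, 3]]^T, v_2 = [[0, 1, 2, 0]]^T. Check: (A + 2I) v_2 = [[0, 0, 0, 0]]^T = 0.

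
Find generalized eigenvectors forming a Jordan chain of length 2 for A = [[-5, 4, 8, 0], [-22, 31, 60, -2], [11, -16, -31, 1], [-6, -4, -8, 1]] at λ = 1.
v_1 = [[0, 0, 0, 1]]^T, v_2 = [[0, -2, 1, 0]]^T

We seek v_1 ∈ ker((A - I)^2) \ ker(A - I), then set v_{i+1} = (A - I) v_i.

One such chain is v_1 = [[0, 0, 0, 1]]^T, v_2 = [[0, -2, 1, 0]]^T. Check: (A - I) v_2 = [[0, 0, 0, 0]]^T = 0.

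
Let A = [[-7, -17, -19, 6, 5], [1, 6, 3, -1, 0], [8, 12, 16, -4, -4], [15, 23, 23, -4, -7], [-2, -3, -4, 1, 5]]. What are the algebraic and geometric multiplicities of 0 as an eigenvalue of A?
The characteristic polynomial is x(x - 4)^4, so the factor x appears with exponent 1: the algebraic multiplicity is 1.

rank(A) = 4, so the eigenspace has dimension 5 - 4 = 1: the geometric multiplicity is 1.

algebraic multiplicity 1, geometric multiplicity 1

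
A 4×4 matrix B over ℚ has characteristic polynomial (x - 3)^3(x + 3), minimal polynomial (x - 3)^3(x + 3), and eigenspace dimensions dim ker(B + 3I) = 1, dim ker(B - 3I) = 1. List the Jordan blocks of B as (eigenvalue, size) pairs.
λ = -3: algebraic multiplicity 1 (exponent in χ_B), largest block size 1 (exponent in m_B), 1 block (geometric multiplicity). This forces block sizes [1].
λ = 3: algebraic multiplicity 3 (exponent in χ_B), largest block size 3 (exponent in m_B), 1 block (geometric multiplicity). This forces block sizes [3].

Jordan blocks: (-3, 1), (3, 3)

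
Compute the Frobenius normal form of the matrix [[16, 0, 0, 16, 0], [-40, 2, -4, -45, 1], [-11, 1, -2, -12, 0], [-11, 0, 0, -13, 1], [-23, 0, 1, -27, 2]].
The invariant factors of A (the non-unit diagonal entries of the Smith normal form of xI - A over ℚ[x]) are (x - 4)(x - 1)(x^3 - 3x - 4), each dividing the next. The characteristic polynomial is their product, (x - 4)(x - 1)(x^3 - 3x - 4).

The rational canonical form is the block-diagonal matrix of companion matrices C(f_i):
R = [[0, 0, 0, 0, 16], [1, 0, 0, 0, -8], [0, 1, 0, 0, -11], [0, 0, 1, 0, -1], [0, 0, 0, 1, 5]].

Note the characteristic polynomial does not split into linear factors over ℚ, so A has no Jordan form over ℚ; the rational canonical form exists over any field.

R = [[0, 0, 0, 0, 16], [1, 0, 0, 0, -8], [0, 1, 0, 0, -11], [0, 0, 1, 0, -1], [0, 0, 0, 1, 5]]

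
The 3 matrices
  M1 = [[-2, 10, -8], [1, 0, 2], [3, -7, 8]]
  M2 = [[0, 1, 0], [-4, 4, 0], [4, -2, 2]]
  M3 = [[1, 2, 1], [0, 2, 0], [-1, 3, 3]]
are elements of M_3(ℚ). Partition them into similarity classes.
2 classes: {M1, M3}, {M2}

Characteristic polynomials: χ_{M1} = (x - 2)^3, χ_{M2} = (x - 2)^3, χ_{M3} = (x - 2)^3.

{M1, M3}: invariant factors (x - 2)^3.

{M2}: invariant factors x - 2, (x - 2)^2.

Matrices are similar if and only if their invariant-factor lists agree; the partition into similarity classes is {M1, M3}, {M2}.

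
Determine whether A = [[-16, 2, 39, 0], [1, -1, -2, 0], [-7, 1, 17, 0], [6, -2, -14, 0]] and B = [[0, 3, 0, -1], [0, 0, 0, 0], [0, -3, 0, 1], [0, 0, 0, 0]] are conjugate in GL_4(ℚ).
Both have characteristic polynomial x^4, but the minimal polynomial of A is x^3 while the minimal polynomial of B is x^2. The minimal polynomial is a similarity invariant, so A and B are not similar.

No.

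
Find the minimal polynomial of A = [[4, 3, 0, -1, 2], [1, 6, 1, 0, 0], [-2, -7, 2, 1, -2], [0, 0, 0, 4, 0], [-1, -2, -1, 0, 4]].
m_A(x) = (x - 4)^3

The characteristic polynomial factors as (x - 4)^5. The minimal polynomial is ∏(x - λ)^{k_λ} where k_λ is the size of the largest Jordan block at λ.

For λ = 4: rank(A - 4I) = 2, and the largest Jordan block has size 3 (the smallest k with rank((A - 4I)^k) = rank((A - 4I)^(k+1))).

So m_A(x) = (x - 4)^3.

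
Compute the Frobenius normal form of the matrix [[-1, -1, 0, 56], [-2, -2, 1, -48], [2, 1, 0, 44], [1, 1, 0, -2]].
The invariant factors of A (the non-unit diagonal entries of the Smith normal form of xI - A over ℚ[x]) are (x - 3)(x + 2)(x + 3)^2, each dividing the next. The characteristic polynomial is their product, (x - 3)(x + 2)(x + 3)^2.

The rational canonical form is the block-diagonal matrix of companion matrices C(f_i):
R = [[0, 0, 0, 54], [1, 0, 0, 45], [0, 1, 0, 3], [0, 0, 1, -5]].

R = [[0, 0, 0, 54], [1, 0, 0, 45], [0, 1, 0, 3], [0, 0, 1, -5]]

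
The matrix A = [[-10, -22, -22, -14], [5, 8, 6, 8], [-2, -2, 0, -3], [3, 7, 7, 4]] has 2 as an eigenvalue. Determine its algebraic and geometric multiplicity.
The characteristic polynomial is (x - 2)^2(x + 1)^2, so the factor x - 2 appears with exponent 2: the algebraic multiplicity is 2.

rank(A - 2I) = 3, so the eigenspace has dimension 4 - 3 = 1: the geometric multiplicity is 1.

Since 1 < 2, A is not diagonalizable.

algebraic multiplicity 2, geometric multiplicity 1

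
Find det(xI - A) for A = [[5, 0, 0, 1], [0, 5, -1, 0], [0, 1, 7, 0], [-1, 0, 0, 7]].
χ_A(x) = (x - 6)^4

xI - A = [[x - 5, 0, 0, -1], [0, x - 5, 1, 0], [0, -1, x - 7, 0], [1, 0, 0, x - 7]].

Expanding det(xI - A) along the first row:
det(xI - A) = + (x - 5)·det([[x - 5, 1, 0], [-1, x - 7, 0], [0, 0, x - 7]]) - (0)·det([[0, 1, 0], [0, x - 7, 0], [1, 0, x - 7]]) + (0)·det([[0, x - 5, 0], [0, -1, 0], [1, 0, x - 7]]) - (-1)·det([[0, x - 5, 1], [0, -1, x - 7], [1, 0, 0]]).

Evaluating gives χ_A(x) = x^4 - 24x^3 + 216x^2 - 864x + 1296 = (x - 6)^4.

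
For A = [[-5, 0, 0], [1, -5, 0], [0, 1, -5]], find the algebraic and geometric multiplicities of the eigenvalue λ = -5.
algebraic multiplicity 3, geometric multiplicity 1

The characteristic polynomial is (x + 5)^3, so the factor x + 5 appears with exponent 3: the algebraic multiplicity is 3.

rank(A + 5I) = 2, so the eigenspace has dimension 3 - 2 = 1: the geometric multiplicity is 1.

Since 1 < 3, A is not diagonalizable.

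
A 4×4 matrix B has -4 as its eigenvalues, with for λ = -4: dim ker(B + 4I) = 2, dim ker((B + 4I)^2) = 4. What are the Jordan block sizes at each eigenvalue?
Jordan blocks: (-4, 2), (-4, 2)

λ = -4: successive nullity increments [2, 2] count blocks of size ≥ k; block sizes are [2, 2].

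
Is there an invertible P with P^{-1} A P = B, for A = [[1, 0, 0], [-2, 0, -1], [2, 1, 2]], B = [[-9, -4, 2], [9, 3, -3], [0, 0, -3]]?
trace(A) = 3 but trace(B) = -9. The trace is a similarity invariant, so A and B are not similar.

No.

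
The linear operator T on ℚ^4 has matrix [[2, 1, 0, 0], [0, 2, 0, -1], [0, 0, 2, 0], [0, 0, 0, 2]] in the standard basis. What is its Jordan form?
J = [[2, 1, 0, 0], [0, 2, 1, 0], [0, 0, 2, 0], [0, 0, 0, 2]]

The characteristic polynomial is det(xI - A) = (x - 2)^4, so the eigenvalues are 2 (algebraic multiplicity 4).

For λ = 2: rank(A - 2I) = 2, rank((A - 2I)^2) = 1, rank((A - 2I)^3) = 0. The eigenspace has dimension 4 - 2 = 2, so there are 2 Jordan blocks; the rank sequence gives block sizes [3, 1].

Assembling the blocks gives the Jordan form J above.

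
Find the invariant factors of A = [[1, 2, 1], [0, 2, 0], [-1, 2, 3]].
x - 2, (x - 2)^2

The Jordan structure of A has elementary divisors (x - 2)^2, (x - 2). Arranging the block sizes at each eigenvalue in decreasing order and taking row products gives the invariant factors.

Invariant factors (smallest first, each dividing the next): x - 2, (x - 2)^2.

Check: the last factor (x - 2)^2 is the minimal polynomial, and the product (x - 2)^3 is the characteristic polynomial.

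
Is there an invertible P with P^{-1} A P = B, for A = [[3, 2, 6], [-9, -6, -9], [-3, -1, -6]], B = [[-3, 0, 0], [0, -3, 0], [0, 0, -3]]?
Both have characteristic polynomial (x + 3)^3, but the minimal polynomial of A is (x + 3)^2 while the minimal polynomial of B is x + 3. The minimal polynomial is a similarity invariant, so A and B are not similar.

No.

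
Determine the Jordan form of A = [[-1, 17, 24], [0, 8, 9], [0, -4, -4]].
J = [[-1, 0, 0], [0, 2, 1], [0, 0, 2]]

The characteristic polynomial is det(xI - A) = (x - 2)^2(x + 1), so the eigenvalues are -1 (algebraic multiplicity 1), 2 (algebraic multiplicity 2).

For λ = -1: algebraic multiplicity 1 gives one 1×1 block.

For λ = 2: rank(A - 2I) = 2, rank((A - 2I)^2) = 1. The eigenspace has dimension 3 - 2 = 1, so there is 1 Jordan block; the rank sequence gives block sizes [2].

Assembling the blocks gives the Jordan form J above.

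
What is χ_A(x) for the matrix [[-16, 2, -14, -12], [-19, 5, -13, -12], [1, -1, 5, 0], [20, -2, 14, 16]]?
χ_A(x) = (x - 4)^3(x + 2)

xI - A = [[x + 16, -2, 14, 12], [19, x - 5, 13, 12], [-1, 1, x - 5, 0], [-20, 2, -14, x - 16]].

Expanding det(xI - A) along the first row:
det(xI - A) = + (x + 16)·det([[x - 5, 13, 12], [1, x - 5, 0], [2, -14, x - 16]]) - (-2)·det([[19, 13, 12], [-1, x - 5, 0], [-20, -14, x - 16]]) + (14)·det([[19, x - 5, 12], [-1, 1, 0], [-20, 2, x - 16]]) - (12)·det([[19, x - 5, 13], [-1, 1, x - 5], [-20, 2, -14]]).

Evaluating gives χ_A(x) = x^4 - 10x^3 + 24x^2 + 32x - 128 = (x - 4)^3(x + 2).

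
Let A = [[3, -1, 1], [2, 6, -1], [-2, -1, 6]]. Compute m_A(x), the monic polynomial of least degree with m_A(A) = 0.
The characteristic polynomial factors as (x - 5)^3. The minimal polynomial is ∏(x - λ)^{k_λ} where k_λ is the size of the largest Jordan block at λ.

For λ = 5: rank(A - 5I) = 1, and the largest Jordan block has size 2 (the smallest k with rank((A - 5I)^k) = rank((A - 5I)^(k+1))).

So m_A(x) = (x - 5)^2.

m_A(x) = (x - 5)^2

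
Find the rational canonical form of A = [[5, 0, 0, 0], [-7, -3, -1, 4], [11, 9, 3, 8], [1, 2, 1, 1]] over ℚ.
R = [[5, 0, 0, 0], [0, 0, 0, 20], [0, 1, 0, 16], [0, 0, 1, 1]]

The invariant factors of A (the non-unit diagonal entries of the Smith normal form of xI - A over ℚ[x]) are x - 5, (x - 5)(x + 2)^2, each dividing the next. The characteristic polynomial is their product, (x - 5)^2(x + 2)^2.

The rational canonical form is the block-diagonal matrix of companion matrices C(f_i):
R = [[5, 0, 0, 0], [0, 0, 0, 20], [0, 1, 0, 16], [0, 0, 1, 1]].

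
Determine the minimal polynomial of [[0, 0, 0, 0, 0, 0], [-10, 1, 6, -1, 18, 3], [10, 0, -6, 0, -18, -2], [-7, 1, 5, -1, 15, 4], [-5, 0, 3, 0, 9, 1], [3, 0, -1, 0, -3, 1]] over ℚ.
m_A(x) = x^2(x - 2)^2

The characteristic polynomial factors as x^4(x - 2)^2. The minimal polynomial is ∏(x - λ)^{k_λ} where k_λ is the size of the largest Jordan block at λ.

For λ = 0: rank(A) = 3, and the largest Jordan block has size 2 (the smallest k with rank(A^k) = rank(A^(k+1))).
For λ = 2: rank(A - 2I) = 5, and the largest Jordan block has size 2 (the smallest k with rank((A - 2I)^k) = rank((A - 2I)^(k+1))).

So m_A(x) = x^2(x - 2)^2.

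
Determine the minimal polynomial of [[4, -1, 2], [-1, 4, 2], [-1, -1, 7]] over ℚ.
m_A(x) = (x - 5)^2

The characteristic polynomial factors as (x - 5)^3. The minimal polynomial is ∏(x - λ)^{k_λ} where k_λ is the size of the largest Jordan block at λ.

For λ = 5: rank(A - 5I) = 1, and the largest Jordan block has size 2 (the smallest k with rank((A - 5I)^k) = rank((A - 5I)^(k+1))).

So m_A(x) = (x - 5)^2.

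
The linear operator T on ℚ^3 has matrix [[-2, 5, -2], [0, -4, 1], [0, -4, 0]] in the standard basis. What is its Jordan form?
J = [[-2, 1, 0], [0, -2, 1], [0, 0, -2]]

The characteristic polynomial is det(xI - A) = (x + 2)^3, so the eigenvalues are -2 (algebraic multiplicity 3).

For λ = -2: rank(A + 2I) = 2, rank((A + 2I)^2) = 1, rank((A + 2I)^3) = 0. The eigenspace has dimension 3 - 2 = 1, so there is 1 Jordan block; the rank sequence gives block sizes [3].

Assembling the blocks gives the Jordan form J above.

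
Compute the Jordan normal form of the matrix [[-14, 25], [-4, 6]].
J = [[-4, 1], [0, -4]]

The characteristic polynomial is det(xI - A) = (x + 4)^2, so the eigenvalues are -4 (algebraic multiplicity 2).

For λ = -4: rank(A + 4I) = 1, rank((A + 4I)^2) = 0. The eigenspace has dimension 2 - 1 = 1, so there is 1 Jordan block; the rank sequence gives block sizes [2].

Assembling the blocks gives the Jordan form J above.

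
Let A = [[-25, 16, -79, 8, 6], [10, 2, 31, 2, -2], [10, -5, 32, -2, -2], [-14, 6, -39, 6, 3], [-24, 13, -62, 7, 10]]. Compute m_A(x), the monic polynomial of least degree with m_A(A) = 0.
The characteristic polynomial factors as (x - 5)^5. The minimal polynomial is ∏(x - λ)^{k_λ} where k_λ is the size of the largest Jordan block at λ.

For λ = 5: rank(A - 5I) = 3, and the largest Jordan block has size 3 (the smallest k with rank((A - 5I)^k) = rank((A - 5I)^(k+1))).

So m_A(x) = (x - 5)^3.

m_A(x) = (x - 5)^3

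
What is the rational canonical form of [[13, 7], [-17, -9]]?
R = [[0, -2], [1, 4]]

The invariant factors of A (the non-unit diagonal entries of the Smith normal form of xI - A over ℚ[x]) are x^2 - 4x + 2, each dividing the next. The characteristic polynomial is their product, x^2 - 4x + 2.

The rational canonical form is the block-diagonal matrix of companion matrices C(f_i):
R = [[0, -2], [1, 4]].

Note the characteristic polynomial does not split into linear factors over ℚ, so A has no Jordan form over ℚ; the rational canonical form exists over any field.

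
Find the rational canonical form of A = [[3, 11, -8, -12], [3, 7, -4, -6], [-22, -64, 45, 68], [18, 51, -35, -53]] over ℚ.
The invariant factors of A (the non-unit diagonal entries of the Smith normal form of xI - A over ℚ[x]) are (x - 1)(x + 1)(x^2 - 2x - 6), each dividing the next. The characteristic polynomial is their product, (x - 1)(x + 1)(x^2 - 2x - 6).

The rational canonical form is the block-diagonal matrix of companion matrices C(f_i):
R = [[0, 0, 0, -6], [1, 0, 0, -2], [0, 1, 0, 7], [0, 0, 1, 2]].

Note the characteristic polynomial does not split into linear factors over ℚ, so A has no Jordan form over ℚ; the rational canonical form exists over any field.

R = [[0, 0, 0, -6], [1, 0, 0, -2], [0, 1, 0, 7], [0, 0, 1, 2]]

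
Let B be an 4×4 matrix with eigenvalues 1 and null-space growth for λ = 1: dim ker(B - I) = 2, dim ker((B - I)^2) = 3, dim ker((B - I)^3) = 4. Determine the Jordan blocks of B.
Jordan blocks: (1, 3), (1, 1)

λ = 1: successive nullity increments [2, 1, 1] count blocks of size ≥ k; block sizes are [3, 1].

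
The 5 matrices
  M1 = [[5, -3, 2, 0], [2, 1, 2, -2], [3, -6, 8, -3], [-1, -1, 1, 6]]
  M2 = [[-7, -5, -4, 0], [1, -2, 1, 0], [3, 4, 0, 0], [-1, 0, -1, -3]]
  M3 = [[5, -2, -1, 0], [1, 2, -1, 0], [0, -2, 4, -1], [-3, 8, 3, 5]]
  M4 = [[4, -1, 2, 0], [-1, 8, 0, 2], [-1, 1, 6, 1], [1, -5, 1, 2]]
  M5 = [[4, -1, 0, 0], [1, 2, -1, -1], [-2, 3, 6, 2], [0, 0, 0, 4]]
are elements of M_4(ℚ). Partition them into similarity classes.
3 classes: {M1, M4}, {M2}, {M3, M5}

Characteristic polynomials: χ_{M1} = (x - 5)^4, χ_{M2} = (x + 3)^4, χ_{M3} = (x - 4)^4, χ_{M4} = (x - 5)^4, χ_{M5} = (x - 4)^4.

{M1, M4}: invariant factors (x - 5)^2, (x - 5)^2.

{M2}: invariant factors x + 3, (x + 3)^3.

{M3, M5}: invariant factors x - 4, (x - 4)^3.

Matrices are similar if and only if their invariant-factor lists agree; the partition into similarity classes is {M1, M4}, {M2}, {M3, M5}.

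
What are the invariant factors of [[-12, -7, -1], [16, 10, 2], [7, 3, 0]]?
The Jordan structure of A has elementary divisors (x + 4), (x - 1)^2. Arranging the block sizes at each eigenvalue in decreasing order and taking row products gives the invariant factors.

Invariant factors (smallest first, each dividing the next): (x - 1)^2(x + 4).

Check: the last factor (x - 1)^2(x + 4) is the minimal polynomial, and the product (x - 1)^2(x + 4) is the characteristic polynomial.

(x - 1)^2(x + 4)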